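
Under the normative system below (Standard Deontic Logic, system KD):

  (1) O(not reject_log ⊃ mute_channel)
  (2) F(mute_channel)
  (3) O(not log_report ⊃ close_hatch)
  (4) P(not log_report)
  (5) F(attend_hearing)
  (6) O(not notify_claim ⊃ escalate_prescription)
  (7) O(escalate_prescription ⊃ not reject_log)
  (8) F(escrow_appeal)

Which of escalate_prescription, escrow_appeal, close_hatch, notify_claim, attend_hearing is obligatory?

Premise 2, F(mute_channel), is equivalent to O(not mute_channel).
Premise 1 is O(not reject_log ⊃ mute_channel); contrapositively O(not mute_channel ⊃ reject_log). Since O(not mute_channel) holds, K gives O(reject_log).
Premise 7, O(escalate_prescription ⊃ not reject_log), contraposes to O(reject_log ⊃ not escalate_prescription); with O(reject_log) we get O(not escalate_prescription).
Premise 6 is O(not notify_claim ⊃ escalate_prescription); contrapositively O(not escalate_prescription ⊃ notify_claim). Since O(not escalate_prescription) holds, K gives O(notify_claim).
So O(notify_claim) holds — notify_claim is obligatory. None of the other listed options is made obligatory by any chain of premises.

notify_claim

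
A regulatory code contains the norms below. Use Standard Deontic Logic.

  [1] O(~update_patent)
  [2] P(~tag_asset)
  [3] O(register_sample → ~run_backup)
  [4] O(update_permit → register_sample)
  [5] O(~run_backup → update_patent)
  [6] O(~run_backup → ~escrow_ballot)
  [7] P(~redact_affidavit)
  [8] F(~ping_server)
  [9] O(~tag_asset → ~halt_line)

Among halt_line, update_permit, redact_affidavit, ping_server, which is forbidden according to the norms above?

update_permit

Premise 1 states O(~update_patent) outright.
The contrapositive of premise 5 (O(~run_backup → update_patent)) is O(~update_patent → run_backup), and O(~update_patent) is already established, so O(run_backup).
Premise 3, O(register_sample → ~run_backup), contraposes to O(run_backup → ~register_sample); with O(run_backup) we get O(~register_sample).
Premise 4 is O(update_permit → register_sample); contrapositively O(~register_sample → ~update_permit). Since O(~register_sample) holds, K gives O(~update_permit).
So O(~update_permit) holds, i.e. update_permit is forbidden. None of the other listed options is forbidden under the premises.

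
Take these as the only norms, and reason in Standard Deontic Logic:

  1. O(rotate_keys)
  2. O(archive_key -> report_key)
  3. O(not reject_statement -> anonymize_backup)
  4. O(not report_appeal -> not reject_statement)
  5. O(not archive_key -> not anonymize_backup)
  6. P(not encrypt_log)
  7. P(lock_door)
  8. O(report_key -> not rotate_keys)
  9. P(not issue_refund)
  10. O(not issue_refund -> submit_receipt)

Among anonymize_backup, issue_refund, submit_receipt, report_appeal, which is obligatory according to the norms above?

report_appeal

Premise 1 states O(rotate_keys) outright.
The contrapositive of premise 8 (O(report_key -> not rotate_keys)) is O(rotate_keys -> not report_key), and O(rotate_keys) is already established, so O(not report_key).
The contrapositive of premise 2 (O(archive_key -> report_key)) is O(not report_key -> not archive_key), and O(not report_key) is already established, so O(not archive_key).
From O(not archive_key) and premise 5, O(not archive_key -> not anonymize_backup), we obtain O(not anonymize_backup).
Premise 3 is O(not reject_statement -> anonymize_backup); contrapositively O(not anonymize_backup -> reject_statement). Since O(not anonymize_backup) holds, K gives O(reject_statement).
Premise 4 is O(not report_appeal -> not reject_statement); contrapositively O(reject_statement -> report_appeal). Since O(reject_statement) holds, K gives O(report_appeal).
So O(report_appeal) holds — report_appeal is obligatory. None of the other listed options is made obligatory by any chain of premises.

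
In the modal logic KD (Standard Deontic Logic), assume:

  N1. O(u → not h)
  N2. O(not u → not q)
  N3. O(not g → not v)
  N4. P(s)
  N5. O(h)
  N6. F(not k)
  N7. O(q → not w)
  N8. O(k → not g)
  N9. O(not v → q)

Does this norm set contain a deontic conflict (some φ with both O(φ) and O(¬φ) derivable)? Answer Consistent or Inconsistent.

Inconsistent

Premise 5 states O(h) outright.
Premise 1 is O(u → not h); contrapositively O(h → not u). Since O(h) holds, K gives O(not u).
Premise 2 is O(not u → not q); since O(not u), deontic closure gives O(not q).
Premise 9, O(not v → q), contraposes to O(not q → v); with O(not q) we get O(v).
Premise 3, O(not g → not v), contraposes to O(v → g); with O(v) we get O(g).
The contrapositive of premise 8 (O(k → not g)) is O(g → not k), and O(g) is already established, so O(not k).
However, F(not k) at premise 6 amounts to O(k).
We now have both O(not k) and O(k) — k is simultaneously obligatory and forbidden, violating the D-axiom.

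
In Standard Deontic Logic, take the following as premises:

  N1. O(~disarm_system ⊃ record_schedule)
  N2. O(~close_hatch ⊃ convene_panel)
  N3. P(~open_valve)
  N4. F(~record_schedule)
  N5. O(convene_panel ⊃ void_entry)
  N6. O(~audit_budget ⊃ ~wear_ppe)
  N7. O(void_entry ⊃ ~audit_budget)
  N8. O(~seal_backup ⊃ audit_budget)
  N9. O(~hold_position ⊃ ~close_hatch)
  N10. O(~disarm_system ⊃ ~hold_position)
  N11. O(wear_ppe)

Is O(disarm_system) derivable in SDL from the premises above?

From premise 11 we have O(wear_ppe).
The contrapositive of premise 6 (O(~audit_budget ⊃ ~wear_ppe)) is O(wear_ppe ⊃ audit_budget), and O(wear_ppe) is already established, so O(audit_budget).
Premise 7 is O(void_entry ⊃ ~audit_budget); contrapositively O(audit_budget ⊃ ~void_entry). Since O(audit_budget) holds, K gives O(~void_entry).
Premise 5, O(convene_panel ⊃ void_entry), contraposes to O(~void_entry ⊃ ~convene_panel); with O(~void_entry) we get O(~convene_panel).
The contrapositive of premise 2 (O(~close_hatch ⊃ convene_panel)) is O(~convene_panel ⊃ close_hatch), and O(~convene_panel) is already established, so O(close_hatch).
The contrapositive of premise 9 (O(~hold_position ⊃ ~close_hatch)) is O(close_hatch ⊃ hold_position), and O(close_hatch) is already established, so O(hold_position).
The contrapositive of premise 10 (O(~disarm_system ⊃ ~hold_position)) is O(hold_position ⊃ disarm_system), and O(hold_position) is already established, so O(disarm_system).
Premises 1, 3, 4, 8 do not contribute to this derivation.
So O(disarm_system) follows.

Yes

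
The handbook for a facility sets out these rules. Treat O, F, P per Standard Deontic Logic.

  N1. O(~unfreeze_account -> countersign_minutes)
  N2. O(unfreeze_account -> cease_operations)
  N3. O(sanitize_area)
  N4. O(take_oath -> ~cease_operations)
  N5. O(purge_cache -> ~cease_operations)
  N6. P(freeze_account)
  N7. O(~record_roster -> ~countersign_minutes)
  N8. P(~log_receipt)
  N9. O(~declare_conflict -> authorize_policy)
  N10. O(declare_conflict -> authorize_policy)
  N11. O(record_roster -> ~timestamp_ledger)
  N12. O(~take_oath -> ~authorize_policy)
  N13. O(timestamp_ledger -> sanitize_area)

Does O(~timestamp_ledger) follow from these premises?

Premises 9 and 10 cover both cases: O(~declare_conflict -> authorize_policy) and O(declare_conflict -> authorize_policy). Since ~declare_conflict ∨ declare_conflict is a tautology, O(authorize_policy) follows.
Premise 12, O(~take_oath -> ~authorize_policy), contraposes to O(authorize_policy -> take_oath); with O(authorize_policy) we get O(take_oath).
Applying K to premise 4 (O(take_oath -> ~cease_operations)) and O(take_oath) yields O(~cease_operations).
Premise 2, O(unfreeze_account -> cease_operations), contraposes to O(~cease_operations -> ~unfreeze_account); with O(~cease_operations) we get O(~unfreeze_account).
With premise 1, O(~unfreeze_account -> countersign_minutes), the K-axiom yields O(countersign_minutes).
Premise 7 is O(~record_roster -> ~countersign_minutes); contrapositively O(countersign_minutes -> record_roster). Since O(countersign_minutes) holds, K gives O(record_roster).
Applying K to premise 11 (O(record_roster -> ~timestamp_ledger)) and O(record_roster) yields O(~timestamp_ledger).
Premises 3, 5, 6, 8, 13 do not contribute to this derivation.
So O(~timestamp_ledger) follows.

Yes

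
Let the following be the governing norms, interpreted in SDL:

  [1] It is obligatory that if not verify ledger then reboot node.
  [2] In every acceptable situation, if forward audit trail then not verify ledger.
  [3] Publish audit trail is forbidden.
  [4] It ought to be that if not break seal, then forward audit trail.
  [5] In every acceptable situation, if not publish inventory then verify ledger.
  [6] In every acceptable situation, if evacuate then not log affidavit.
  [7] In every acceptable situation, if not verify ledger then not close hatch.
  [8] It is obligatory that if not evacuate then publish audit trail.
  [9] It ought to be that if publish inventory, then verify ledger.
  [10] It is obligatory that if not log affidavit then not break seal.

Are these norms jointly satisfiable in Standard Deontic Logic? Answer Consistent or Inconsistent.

Inconsistent

By case analysis on publish_inventory: premise 9 gives O(publish_inventory → verify_ledger) and premise 5 gives O(¬publish_inventory → verify_ledger), so O(verify_ledger) either way.
Premise 2 is O(forward_audit_trail → ¬verify_ledger); contrapositively O(verify_ledger → ¬forward_audit_trail). Since O(verify_ledger) holds, K gives O(¬forward_audit_trail).
The contrapositive of premise 4 (O(¬break_seal → forward_audit_trail)) is O(¬forward_audit_trail → break_seal), and O(¬forward_audit_trail) is already established, so O(break_seal).
The contrapositive of premise 10 (O(¬log_affidavit → ¬break_seal)) is O(break_seal → log_affidavit), and O(break_seal) is already established, so O(log_affidavit).
Premise 6, O(evacuate → ¬log_affidavit), contraposes to O(log_affidavit → ¬evacuate); with O(log_affidavit) we get O(¬evacuate).
Premise 8 is O(¬evacuate → publish_audit_trail); since O(¬evacuate), deontic closure gives O(publish_audit_trail).
Yet premise 3 is F(publish_audit_trail), i.e. O(¬publish_audit_trail).
We now have both O(publish_audit_trail) and O(¬publish_audit_trail) — publish_audit_trail is simultaneously obligatory and forbidden, violating the D-axiom.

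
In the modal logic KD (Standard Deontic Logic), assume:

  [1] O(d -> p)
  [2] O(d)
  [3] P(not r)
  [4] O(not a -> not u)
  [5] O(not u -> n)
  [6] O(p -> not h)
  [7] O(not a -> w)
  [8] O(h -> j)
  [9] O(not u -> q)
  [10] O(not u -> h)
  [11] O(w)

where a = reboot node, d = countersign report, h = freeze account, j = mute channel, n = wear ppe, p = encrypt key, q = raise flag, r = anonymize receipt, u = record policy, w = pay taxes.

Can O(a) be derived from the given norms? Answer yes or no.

Yes

Premise 2 states O(d) outright.
Premise 1 is O(d -> p); since O(d), deontic closure gives O(p).
With premise 6, O(p -> not h), the K-axiom yields O(not h).
Premise 10 is O(not u -> h); contrapositively O(not h -> u). Since O(not h) holds, K gives O(u).
The contrapositive of premise 4 (O(not a -> not u)) is O(u -> a), and O(u) is already established, so O(a).
Premises 3, 5, 7, 8, 9, 11 do not contribute to this derivation.
So O(a) follows.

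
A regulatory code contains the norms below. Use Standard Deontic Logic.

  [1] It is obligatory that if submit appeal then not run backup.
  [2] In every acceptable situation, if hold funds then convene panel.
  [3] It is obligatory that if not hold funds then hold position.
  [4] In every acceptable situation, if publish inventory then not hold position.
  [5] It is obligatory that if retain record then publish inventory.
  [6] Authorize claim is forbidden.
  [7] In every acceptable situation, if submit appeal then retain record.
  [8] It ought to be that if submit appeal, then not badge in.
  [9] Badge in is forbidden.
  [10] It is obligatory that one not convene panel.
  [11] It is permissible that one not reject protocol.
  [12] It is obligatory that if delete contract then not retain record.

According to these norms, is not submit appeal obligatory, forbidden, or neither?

Premise 10 states O(¬convene_panel) outright.
The contrapositive of premise 2 (O(hold_funds → convene_panel)) is O(¬convene_panel → ¬hold_funds), and O(¬convene_panel) is already established, so O(¬hold_funds).
Premise 3 is O(¬hold_funds → hold_position); since O(¬hold_funds), deontic closure gives O(hold_position).
Premise 4, O(publish_inventory → ¬hold_position), contraposes to O(hold_position → ¬publish_inventory); with O(hold_position) we get O(¬publish_inventory).
Premise 5 is O(retain_record → publish_inventory); contrapositively O(¬publish_inventory → ¬retain_record). Since O(¬publish_inventory) holds, K gives O(¬retain_record).
The contrapositive of premise 7 (O(submit_appeal → retain_record)) is O(¬retain_record → ¬submit_appeal), and O(¬retain_record) is already established, so O(¬submit_appeal).
Premises 1, 6, 8, 9, 11, 12 do not contribute to this derivation.
Hence ¬submit_appeal is obligatory.

Obligatory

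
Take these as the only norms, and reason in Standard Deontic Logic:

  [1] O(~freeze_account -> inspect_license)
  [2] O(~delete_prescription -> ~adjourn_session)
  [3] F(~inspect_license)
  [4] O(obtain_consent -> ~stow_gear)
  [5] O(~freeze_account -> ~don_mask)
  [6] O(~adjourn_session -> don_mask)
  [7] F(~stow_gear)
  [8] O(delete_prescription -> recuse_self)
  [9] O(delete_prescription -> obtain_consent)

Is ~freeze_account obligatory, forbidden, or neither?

Premise 7, F(~stow_gear), is equivalent to O(stow_gear).
The contrapositive of premise 4 (O(obtain_consent -> ~stow_gear)) is O(stow_gear -> ~obtain_consent), and O(stow_gear) is already established, so O(~obtain_consent).
Premise 9 is O(delete_prescription -> obtain_consent); contrapositively O(~obtain_consent -> ~delete_prescription). Since O(~obtain_consent) holds, K gives O(~delete_prescription).
With premise 2, O(~delete_prescription -> ~adjourn_session), the K-axiom yields O(~adjourn_session).
Premise 6 is O(~adjourn_session -> don_mask); since O(~adjourn_session), deontic closure gives O(don_mask).
The contrapositive of premise 5 (O(~freeze_account -> ~don_mask)) is O(don_mask -> freeze_account), and O(don_mask) is already established, so O(freeze_account).
Premises 1, 3, 8 do not contribute to this derivation.
Thus O(freeze_account), which is F(~freeze_account): ~freeze_account is forbidden.

Forbidden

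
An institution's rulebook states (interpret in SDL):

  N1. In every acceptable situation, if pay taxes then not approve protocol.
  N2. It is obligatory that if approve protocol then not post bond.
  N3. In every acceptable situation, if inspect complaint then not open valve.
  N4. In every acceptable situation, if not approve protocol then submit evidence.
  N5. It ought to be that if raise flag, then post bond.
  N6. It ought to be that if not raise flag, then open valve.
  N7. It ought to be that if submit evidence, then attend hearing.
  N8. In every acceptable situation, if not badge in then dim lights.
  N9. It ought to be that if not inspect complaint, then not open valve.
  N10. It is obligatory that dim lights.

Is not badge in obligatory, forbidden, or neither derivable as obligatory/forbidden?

Neither

Premise 8 is O(¬badge_in → dim_lights); even if O(dim_lights) held, inferring O(¬badge_in) would be affirming the consequent — invalid.
No premise or chain of K-axiom applications forces O(¬badge_in), and none forces O(badge_in). So ¬badge_in is neither obligatory nor forbidden under these norms.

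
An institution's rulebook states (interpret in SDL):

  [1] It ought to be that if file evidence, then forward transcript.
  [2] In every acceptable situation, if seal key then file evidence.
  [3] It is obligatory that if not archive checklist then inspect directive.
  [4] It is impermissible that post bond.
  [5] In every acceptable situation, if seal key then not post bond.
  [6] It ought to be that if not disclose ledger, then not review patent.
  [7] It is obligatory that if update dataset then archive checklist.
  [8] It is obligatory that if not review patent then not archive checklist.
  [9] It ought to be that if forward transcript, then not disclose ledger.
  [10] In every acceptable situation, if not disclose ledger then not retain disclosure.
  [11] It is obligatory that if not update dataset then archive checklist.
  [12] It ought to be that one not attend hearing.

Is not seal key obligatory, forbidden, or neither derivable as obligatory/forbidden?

Obligatory

Premises 11 and 7 are O(¬update_dataset → archive_checklist) and O(update_dataset → archive_checklist); every ideal world satisfies ¬update_dataset or update_dataset, so in either case archive_checklist holds — hence O(archive_checklist).
Premise 8 is O(¬review_patent → ¬archive_checklist); contrapositively O(archive_checklist → review_patent). Since O(archive_checklist) holds, K gives O(review_patent).
The contrapositive of premise 6 (O(¬disclose_ledger → ¬review_patent)) is O(review_patent → disclose_ledger), and O(review_patent) is already established, so O(disclose_ledger).
Premise 9 is O(forward_transcript → ¬disclose_ledger); contrapositively O(disclose_ledger → ¬forward_transcript). Since O(disclose_ledger) holds, K gives O(¬forward_transcript).
Premise 1, O(file_evidence → forward_transcript), contraposes to O(¬forward_transcript → ¬file_evidence); with O(¬forward_transcript) we get O(¬file_evidence).
The contrapositive of premise 2 (O(seal_key → file_evidence)) is O(¬file_evidence → ¬seal_key), and O(¬file_evidence) is already established, so O(¬seal_key).
Premises 3, 4, 5, 10, 12 do not contribute to this derivation.
Hence ¬seal_key is obligatory.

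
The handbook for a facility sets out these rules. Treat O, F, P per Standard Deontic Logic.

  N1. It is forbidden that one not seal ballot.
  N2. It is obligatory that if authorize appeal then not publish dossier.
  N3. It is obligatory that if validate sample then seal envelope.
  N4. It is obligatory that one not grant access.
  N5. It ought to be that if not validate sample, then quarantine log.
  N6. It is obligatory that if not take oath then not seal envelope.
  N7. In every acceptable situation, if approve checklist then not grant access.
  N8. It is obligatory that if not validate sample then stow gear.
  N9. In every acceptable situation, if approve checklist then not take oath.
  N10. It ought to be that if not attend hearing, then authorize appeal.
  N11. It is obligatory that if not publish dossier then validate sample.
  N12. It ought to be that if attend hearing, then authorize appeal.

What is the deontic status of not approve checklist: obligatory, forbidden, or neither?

Obligatory

Premises 10 and 12 are O(¬attend_hearing → authorize_appeal) and O(attend_hearing → authorize_appeal); every ideal world satisfies ¬attend_hearing or attend_hearing, so in either case authorize_appeal holds — hence O(authorize_appeal).
From O(authorize_appeal) and premise 2, O(authorize_appeal → ¬publish_dossier), we obtain O(¬publish_dossier).
From O(¬publish_dossier) and premise 11, O(¬publish_dossier → validate_sample), we obtain O(validate_sample).
Applying K to premise 3 (O(validate_sample → seal_envelope)) and O(validate_sample) yields O(seal_envelope).
The contrapositive of premise 6 (O(¬take_oath → ¬seal_envelope)) is O(seal_envelope → take_oath), and O(seal_envelope) is already established, so O(take_oath).
The contrapositive of premise 9 (O(approve_checklist → ¬take_oath)) is O(take_oath → ¬approve_checklist), and O(take_oath) is already established, so O(¬approve_checklist).
Premises 1, 4, 5, 7, 8 do not contribute to this derivation.
Hence ¬approve_checklist is obligatory.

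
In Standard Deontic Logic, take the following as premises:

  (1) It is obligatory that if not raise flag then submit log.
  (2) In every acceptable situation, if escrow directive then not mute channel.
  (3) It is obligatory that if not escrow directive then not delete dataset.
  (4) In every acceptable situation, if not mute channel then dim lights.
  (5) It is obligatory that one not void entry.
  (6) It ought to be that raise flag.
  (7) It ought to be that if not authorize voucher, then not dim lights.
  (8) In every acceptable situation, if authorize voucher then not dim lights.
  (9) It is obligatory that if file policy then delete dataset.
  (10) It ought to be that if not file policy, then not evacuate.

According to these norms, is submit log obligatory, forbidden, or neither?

Neither

Premise 1 is O(¬raise_flag → submit_log), but O(¬raise_flag) is not derivable from the premises, so it does not yield O(submit_log).
No premise or chain of K-axiom applications forces O(submit_log), and none forces O(¬submit_log). So submit_log is neither obligatory nor forbidden under these norms.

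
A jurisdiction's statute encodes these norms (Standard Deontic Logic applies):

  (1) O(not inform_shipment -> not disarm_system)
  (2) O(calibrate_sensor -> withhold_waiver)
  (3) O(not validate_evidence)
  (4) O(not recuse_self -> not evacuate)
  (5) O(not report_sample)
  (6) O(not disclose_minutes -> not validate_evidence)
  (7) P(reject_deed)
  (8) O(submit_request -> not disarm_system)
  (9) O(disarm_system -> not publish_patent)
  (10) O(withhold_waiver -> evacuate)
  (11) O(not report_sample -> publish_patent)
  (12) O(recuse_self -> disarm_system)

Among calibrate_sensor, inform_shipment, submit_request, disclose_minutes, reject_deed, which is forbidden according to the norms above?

Premise 5 states O(not report_sample) outright.
From O(not report_sample) and premise 11, O(not report_sample -> publish_patent), we obtain O(publish_patent).
The contrapositive of premise 9 (O(disarm_system -> not publish_patent)) is O(publish_patent -> not disarm_system), and O(publish_patent) is already established, so O(not disarm_system).
The contrapositive of premise 12 (O(recuse_self -> disarm_system)) is O(not disarm_system -> not recuse_self), and O(not disarm_system) is already established, so O(not recuse_self).
Applying K to premise 4 (O(not recuse_self -> not evacuate)) and O(not recuse_self) yields O(not evacuate).
Premise 10, O(withhold_waiver -> evacuate), contraposes to O(not evacuate -> not withhold_waiver); with O(not evacuate) we get O(not withhold_waiver).
Premise 2, O(calibrate_sensor -> withhold_waiver), contraposes to O(not withhold_waiver -> not calibrate_sensor); with O(not withhold_waiver) we get O(not calibrate_sensor).
So O(not calibrate_sensor) holds, i.e. calibrate_sensor is forbidden. None of the other listed options is forbidden under the premises.

calibrate_sensor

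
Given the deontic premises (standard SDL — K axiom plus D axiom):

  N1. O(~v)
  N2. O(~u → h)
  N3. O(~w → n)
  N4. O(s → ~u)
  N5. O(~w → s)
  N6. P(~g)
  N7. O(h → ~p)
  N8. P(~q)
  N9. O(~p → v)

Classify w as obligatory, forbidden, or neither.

Obligatory

Premise 1 gives O(~v).
Premise 9, O(~p → v), contraposes to O(~v → p); with O(~v) we get O(p).
Premise 7 is O(h → ~p); contrapositively O(p → ~h). Since O(p) holds, K gives O(~h).
Premise 2, O(~u → h), contraposes to O(~h → u); with O(~h) we get O(u).
The contrapositive of premise 4 (O(s → ~u)) is O(u → ~s), and O(u) is already established, so O(~s).
Premise 5 is O(~w → s); contrapositively O(~s → w). Since O(~s) holds, K gives O(w).
Premises 3, 6, 8 do not contribute to this derivation.
Hence w is obligatory.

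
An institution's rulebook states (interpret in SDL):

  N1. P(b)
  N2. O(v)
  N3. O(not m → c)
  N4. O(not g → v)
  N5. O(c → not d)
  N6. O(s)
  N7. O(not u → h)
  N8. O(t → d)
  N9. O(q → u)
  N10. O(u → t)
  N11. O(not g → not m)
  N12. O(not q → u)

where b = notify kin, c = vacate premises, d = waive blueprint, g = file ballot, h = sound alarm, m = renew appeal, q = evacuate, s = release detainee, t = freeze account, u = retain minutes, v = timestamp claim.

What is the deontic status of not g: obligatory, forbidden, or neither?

Forbidden

Premises 9 and 12 are O(q → u) and O(not q → u); every ideal world satisfies q or not q, so in either case u holds — hence O(u).
Premise 10 is O(u → t); since O(u), deontic closure gives O(t).
Applying K to premise 8 (O(t → d)) and O(t) yields O(d).
Premise 5, O(c → not d), contraposes to O(d → not c); with O(d) we get O(not c).
Premise 3 is O(not m → c); contrapositively O(not c → m). Since O(not c) holds, K gives O(m).
Premise 11, O(not g → not m), contraposes to O(m → g); with O(m) we get O(g).
Premises 1, 2, 4, 6, 7 do not contribute to this derivation.
Thus O(g), which is F(not g): not g is forbidden.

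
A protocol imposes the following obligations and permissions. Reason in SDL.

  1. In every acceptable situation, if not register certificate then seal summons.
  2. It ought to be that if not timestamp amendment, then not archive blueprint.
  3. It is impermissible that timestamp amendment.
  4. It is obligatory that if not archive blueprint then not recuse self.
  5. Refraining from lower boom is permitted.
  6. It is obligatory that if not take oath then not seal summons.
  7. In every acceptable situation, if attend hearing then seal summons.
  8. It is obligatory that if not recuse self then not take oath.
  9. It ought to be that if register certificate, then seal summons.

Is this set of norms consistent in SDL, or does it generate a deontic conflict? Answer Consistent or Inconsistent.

Premises 1 and 9 cover both cases: O(¬register_certificate → seal_summons) and O(register_certificate → seal_summons). Since ¬register_certificate ∨ register_certificate is a tautology, O(seal_summons) follows.
The contrapositive of premise 6 (O(¬take_oath → ¬seal_summons)) is O(seal_summons → take_oath), and O(seal_summons) is already established, so O(take_oath).
The contrapositive of premise 8 (O(¬recuse_self → ¬take_oath)) is O(take_oath → recuse_self), and O(take_oath) is already established, so O(recuse_self).
The contrapositive of premise 4 (O(¬archive_blueprint → ¬recuse_self)) is O(recuse_self → archive_blueprint), and O(recuse_self) is already established, so O(archive_blueprint).
Premise 2 is O(¬timestamp_amendment → ¬archive_blueprint); contrapositively O(archive_blueprint → timestamp_amendment). Since O(archive_blueprint) holds, K gives O(timestamp_amendment).
Yet premise 3 is F(timestamp_amendment), i.e. O(¬timestamp_amendment).
We now have both O(timestamp_amendment) and O(¬timestamp_amendment) — timestamp_amendment is simultaneously obligatory and forbidden, violating the D-axiom.

Inconsistent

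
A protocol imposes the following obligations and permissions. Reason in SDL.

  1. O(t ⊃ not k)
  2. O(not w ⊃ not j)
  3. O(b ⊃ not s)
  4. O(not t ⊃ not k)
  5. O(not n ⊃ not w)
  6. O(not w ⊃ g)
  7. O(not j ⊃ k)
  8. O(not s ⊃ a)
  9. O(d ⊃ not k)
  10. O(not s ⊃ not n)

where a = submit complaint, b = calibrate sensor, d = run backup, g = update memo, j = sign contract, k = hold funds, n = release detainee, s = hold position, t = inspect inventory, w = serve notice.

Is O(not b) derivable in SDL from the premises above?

Premises 1 and 4 are O(t ⊃ not k) and O(not t ⊃ not k); every ideal world satisfies t or not t, so in either case not k holds — hence O(not k).
The contrapositive of premise 7 (O(not j ⊃ k)) is O(not k ⊃ j), and O(not k) is already established, so O(j).
The contrapositive of premise 2 (O(not w ⊃ not j)) is O(j ⊃ w), and O(j) is already established, so O(w).
The contrapositive of premise 5 (O(not n ⊃ not w)) is O(w ⊃ n), and O(w) is already established, so O(n).
Premise 10 is O(not s ⊃ not n); contrapositively O(n ⊃ s). Since O(n) holds, K gives O(s).
Premise 3, O(b ⊃ not s), contraposes to O(s ⊃ not b); with O(s) we get O(not b).
Premises 6, 8, 9 do not contribute to this derivation.
So O(not b) follows.

Yes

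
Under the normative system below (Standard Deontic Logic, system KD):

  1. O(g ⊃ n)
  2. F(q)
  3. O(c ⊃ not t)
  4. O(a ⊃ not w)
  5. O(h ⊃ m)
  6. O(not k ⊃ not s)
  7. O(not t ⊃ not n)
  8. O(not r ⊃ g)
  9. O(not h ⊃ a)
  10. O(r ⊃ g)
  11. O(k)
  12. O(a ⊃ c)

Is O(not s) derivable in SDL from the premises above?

No

Premise 6 is O(not k ⊃ not s), but O(not k) is not derivable from the premises, so it does not yield O(not s).
No other premise forces O(not s). An ideal world satisfying every premise can still have not s false, so O(not s) is not derivable.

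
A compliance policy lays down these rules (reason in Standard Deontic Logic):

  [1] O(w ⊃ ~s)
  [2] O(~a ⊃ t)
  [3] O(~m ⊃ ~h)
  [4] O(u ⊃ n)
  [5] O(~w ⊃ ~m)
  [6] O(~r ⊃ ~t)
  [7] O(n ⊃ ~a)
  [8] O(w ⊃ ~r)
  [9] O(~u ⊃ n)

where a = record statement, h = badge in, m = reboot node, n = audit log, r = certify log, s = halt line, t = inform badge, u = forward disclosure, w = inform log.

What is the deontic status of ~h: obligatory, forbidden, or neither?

Obligatory

By case analysis on u: premise 4 gives O(u ⊃ n) and premise 9 gives O(~u ⊃ n), so O(n) either way.
With premise 7, O(n ⊃ ~a), the K-axiom yields O(~a).
Applying K to premise 2 (O(~a ⊃ t)) and O(~a) yields O(t).
Premise 6, O(~r ⊃ ~t), contraposes to O(t ⊃ r); with O(t) we get O(r).
The contrapositive of premise 8 (O(w ⊃ ~r)) is O(r ⊃ ~w), and O(r) is already established, so O(~w).
From O(~w) and premise 5, O(~w ⊃ ~m), we obtain O(~m).
From O(~m) and premise 3, O(~m ⊃ ~h), we obtain O(~h).
Premise 1 does not contribute to this derivation.
Hence ~h is obligatory.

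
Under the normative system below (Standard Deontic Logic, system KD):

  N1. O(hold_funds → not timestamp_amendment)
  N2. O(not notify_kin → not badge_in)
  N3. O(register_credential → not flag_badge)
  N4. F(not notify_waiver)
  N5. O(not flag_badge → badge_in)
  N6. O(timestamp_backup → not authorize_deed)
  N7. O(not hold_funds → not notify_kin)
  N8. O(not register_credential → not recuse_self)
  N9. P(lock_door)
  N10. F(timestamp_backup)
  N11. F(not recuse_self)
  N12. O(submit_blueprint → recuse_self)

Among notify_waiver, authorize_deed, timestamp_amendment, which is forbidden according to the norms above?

F(not recuse_self) at premise 11 means O(recuse_self).
Premise 8, O(not register_credential → not recuse_self), contraposes to O(recuse_self → register_credential); with O(recuse_self) we get O(register_credential).
Applying K to premise 3 (O(register_credential → not flag_badge)) and O(register_credential) yields O(not flag_badge).
From O(not flag_badge) and premise 5, O(not flag_badge → badge_in), we obtain O(badge_in).
Premise 2 is O(not notify_kin → not badge_in); contrapositively O(badge_in → notify_kin). Since O(badge_in) holds, K gives O(notify_kin).
Premise 7, O(not hold_funds → not notify_kin), contraposes to O(notify_kin → hold_funds); with O(notify_kin) we get O(hold_funds).
From O(hold_funds) and premise 1, O(hold_funds → not timestamp_amendment), we obtain O(not timestamp_amendment).
So O(not timestamp_amendment) holds, i.e. timestamp_amendment is forbidden. None of the other listed options is forbidden under the premises.

timestamp_amendment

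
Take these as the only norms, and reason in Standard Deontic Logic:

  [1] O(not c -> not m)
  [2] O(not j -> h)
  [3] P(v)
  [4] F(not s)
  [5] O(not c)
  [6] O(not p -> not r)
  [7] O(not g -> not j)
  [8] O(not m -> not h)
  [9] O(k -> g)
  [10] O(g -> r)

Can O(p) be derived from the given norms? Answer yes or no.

From premise 5 we have O(not c).
With premise 1, O(not c -> not m), the K-axiom yields O(not m).
With premise 8, O(not m -> not h), the K-axiom yields O(not h).
Premise 2, O(not j -> h), contraposes to O(not h -> j); with O(not h) we get O(j).
Premise 7 is O(not g -> not j); contrapositively O(j -> g). Since O(j) holds, K gives O(g).
Applying K to premise 10 (O(g -> r)) and O(g) yields O(r).
Premise 6 is O(not p -> not r); contrapositively O(r -> p). Since O(r) holds, K gives O(p).
Premises 3, 4, 9 do not contribute to this derivation.
So O(p) follows.

Yes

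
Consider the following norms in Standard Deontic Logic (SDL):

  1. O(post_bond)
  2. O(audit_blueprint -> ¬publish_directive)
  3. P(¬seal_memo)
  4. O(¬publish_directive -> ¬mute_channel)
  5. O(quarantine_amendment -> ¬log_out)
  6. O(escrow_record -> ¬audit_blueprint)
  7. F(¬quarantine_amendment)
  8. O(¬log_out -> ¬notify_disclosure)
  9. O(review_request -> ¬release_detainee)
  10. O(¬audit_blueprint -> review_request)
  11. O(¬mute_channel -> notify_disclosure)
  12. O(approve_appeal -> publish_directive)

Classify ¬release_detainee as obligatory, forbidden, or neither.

Obligatory

F(¬quarantine_amendment) at premise 7 means O(quarantine_amendment).
From O(quarantine_amendment) and premise 5, O(quarantine_amendment -> ¬log_out), we obtain O(¬log_out).
With premise 8, O(¬log_out -> ¬notify_disclosure), the K-axiom yields O(¬notify_disclosure).
Premise 11 is O(¬mute_channel -> notify_disclosure); contrapositively O(¬notify_disclosure -> mute_channel). Since O(¬notify_disclosure) holds, K gives O(mute_channel).
Premise 4, O(¬publish_directive -> ¬mute_channel), contraposes to O(mute_channel -> publish_directive); with O(mute_channel) we get O(publish_directive).
The contrapositive of premise 2 (O(audit_blueprint -> ¬publish_directive)) is O(publish_directive -> ¬audit_blueprint), and O(publish_directive) is already established, so O(¬audit_blueprint).
From O(¬audit_blueprint) and premise 10, O(¬audit_blueprint -> review_request), we obtain O(review_request).
From O(review_request) and premise 9, O(review_request -> ¬release_detainee), we obtain O(¬release_detainee).
Premises 1, 3, 6, 12 do not contribute to this derivation.
Hence ¬release_detainee is obligatory.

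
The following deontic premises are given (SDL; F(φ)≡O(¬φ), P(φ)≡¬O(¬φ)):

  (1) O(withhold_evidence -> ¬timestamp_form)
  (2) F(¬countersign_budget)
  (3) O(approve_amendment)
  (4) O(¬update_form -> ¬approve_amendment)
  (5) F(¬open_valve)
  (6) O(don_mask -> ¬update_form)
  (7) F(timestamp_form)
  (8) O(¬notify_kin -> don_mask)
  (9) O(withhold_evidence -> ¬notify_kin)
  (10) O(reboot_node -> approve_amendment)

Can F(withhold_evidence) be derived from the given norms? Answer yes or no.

Yes

From premise 3 we have O(approve_amendment).
Premise 4, O(¬update_form -> ¬approve_amendment), contraposes to O(approve_amendment -> update_form); with O(approve_amendment) we get O(update_form).
Premise 6, O(don_mask -> ¬update_form), contraposes to O(update_form -> ¬don_mask); with O(update_form) we get O(¬don_mask).
Premise 8 is O(¬notify_kin -> don_mask); contrapositively O(¬don_mask -> notify_kin). Since O(¬don_mask) holds, K gives O(notify_kin).
Premise 9, O(withhold_evidence -> ¬notify_kin), contraposes to O(notify_kin -> ¬withhold_evidence); with O(notify_kin) we get O(¬withhold_evidence).
Premises 1, 2, 5, 7, 10 do not contribute to this derivation.
So O(¬withhold_evidence) holds, i.e. F(withhold_evidence). The claim follows.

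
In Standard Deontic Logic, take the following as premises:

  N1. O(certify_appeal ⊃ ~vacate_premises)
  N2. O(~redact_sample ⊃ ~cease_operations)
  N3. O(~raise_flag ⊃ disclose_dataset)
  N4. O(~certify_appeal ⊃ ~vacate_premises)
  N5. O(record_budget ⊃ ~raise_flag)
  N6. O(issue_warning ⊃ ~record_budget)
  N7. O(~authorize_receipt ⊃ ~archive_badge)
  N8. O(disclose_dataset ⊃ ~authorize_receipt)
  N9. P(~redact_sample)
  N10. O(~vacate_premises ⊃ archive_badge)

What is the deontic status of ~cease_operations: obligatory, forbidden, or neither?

Premise 2 is O(~redact_sample ⊃ ~cease_operations), but O(~redact_sample) is not derivable from the premises (the permission P(~redact_sample) asserts only ~O(redact_sample), not O(~redact_sample)), so it does not yield O(~cease_operations).
No premise or chain of K-axiom applications forces O(~cease_operations), and none forces O(cease_operations). So ~cease_operations is neither obligatory nor forbidden under these norms.

Neither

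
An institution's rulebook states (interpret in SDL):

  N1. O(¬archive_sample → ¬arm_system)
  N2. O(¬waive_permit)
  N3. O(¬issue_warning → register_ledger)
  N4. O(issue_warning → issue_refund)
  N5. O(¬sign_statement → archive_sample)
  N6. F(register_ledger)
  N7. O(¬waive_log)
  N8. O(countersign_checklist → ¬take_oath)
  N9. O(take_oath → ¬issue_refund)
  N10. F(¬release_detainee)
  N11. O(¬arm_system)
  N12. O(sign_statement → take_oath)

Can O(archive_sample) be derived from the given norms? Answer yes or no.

Premise 6, F(register_ledger), is equivalent to O(¬register_ledger).
Premise 3 is O(¬issue_warning → register_ledger); contrapositively O(¬register_ledger → issue_warning). Since O(¬register_ledger) holds, K gives O(issue_warning).
With premise 4, O(issue_warning → issue_refund), the K-axiom yields O(issue_refund).
Premise 9, O(take_oath → ¬issue_refund), contraposes to O(issue_refund → ¬take_oath); with O(issue_refund) we get O(¬take_oath).
The contrapositive of premise 12 (O(sign_statement → take_oath)) is O(¬take_oath → ¬sign_statement), and O(¬take_oath) is already established, so O(¬sign_statement).
From O(¬sign_statement) and premise 5, O(¬sign_statement → archive_sample), we obtain O(archive_sample).
Premises 1, 2, 7, 8, 10, 11 do not contribute to this derivation.
So O(archive_sample) follows.

Yes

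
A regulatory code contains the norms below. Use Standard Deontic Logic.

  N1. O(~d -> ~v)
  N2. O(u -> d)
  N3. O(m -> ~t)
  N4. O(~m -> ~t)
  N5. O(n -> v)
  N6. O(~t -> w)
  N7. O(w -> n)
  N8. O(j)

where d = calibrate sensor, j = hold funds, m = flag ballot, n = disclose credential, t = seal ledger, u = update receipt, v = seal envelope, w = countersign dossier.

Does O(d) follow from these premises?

Premises 3 and 4 cover both cases: O(m -> ~t) and O(~m -> ~t). Since m ∨ ~m is a tautology, O(~t) follows.
Premise 6 is O(~t -> w); since O(~t), deontic closure gives O(w).
Premise 7 is O(w -> n); since O(w), deontic closure gives O(n).
Premise 5 is O(n -> v); since O(n), deontic closure gives O(v).
Premise 1, O(~d -> ~v), contraposes to O(v -> d); with O(v) we get O(d).
Premises 2, 8 do not contribute to this derivation.
So O(d) follows.

Yes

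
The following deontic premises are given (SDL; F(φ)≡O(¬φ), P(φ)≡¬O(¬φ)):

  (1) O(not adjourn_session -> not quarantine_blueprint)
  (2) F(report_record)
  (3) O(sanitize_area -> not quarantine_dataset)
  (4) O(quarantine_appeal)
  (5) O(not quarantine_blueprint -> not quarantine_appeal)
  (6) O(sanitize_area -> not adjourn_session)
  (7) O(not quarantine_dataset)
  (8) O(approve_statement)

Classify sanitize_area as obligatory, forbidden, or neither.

Forbidden

Premise 4 states O(quarantine_appeal) outright.
Premise 5, O(not quarantine_blueprint -> not quarantine_appeal), contraposes to O(quarantine_appeal -> quarantine_blueprint); with O(quarantine_appeal) we get O(quarantine_blueprint).
Premise 1 is O(not adjourn_session -> not quarantine_blueprint); contrapositively O(quarantine_blueprint -> adjourn_session). Since O(quarantine_blueprint) holds, K gives O(adjourn_session).
Premise 6 is O(sanitize_area -> not adjourn_session); contrapositively O(adjourn_session -> not sanitize_area). Since O(adjourn_session) holds, K gives O(not sanitize_area).
Premises 2, 3, 7, 8 do not contribute to this derivation.
Thus O(not sanitize_area), which is F(sanitize_area): sanitize_area is forbidden.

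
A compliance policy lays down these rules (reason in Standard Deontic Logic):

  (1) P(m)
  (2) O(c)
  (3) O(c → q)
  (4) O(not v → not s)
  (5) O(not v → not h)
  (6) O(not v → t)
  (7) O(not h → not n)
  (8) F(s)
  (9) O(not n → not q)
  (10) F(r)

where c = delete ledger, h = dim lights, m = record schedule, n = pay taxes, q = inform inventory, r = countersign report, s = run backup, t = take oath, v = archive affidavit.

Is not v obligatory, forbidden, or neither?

Forbidden

From premise 2 we have O(c).
Applying K to premise 3 (O(c → q)) and O(c) yields O(q).
Premise 9 is O(not n → not q); contrapositively O(q → n). Since O(q) holds, K gives O(n).
Premise 7, O(not h → not n), contraposes to O(n → h); with O(n) we get O(h).
The contrapositive of premise 5 (O(not v → not h)) is O(h → v), and O(h) is already established, so O(v).
Premises 1, 4, 6, 8, 10 do not contribute to this derivation.
Thus O(v), which is F(not v): not v is forbidden.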